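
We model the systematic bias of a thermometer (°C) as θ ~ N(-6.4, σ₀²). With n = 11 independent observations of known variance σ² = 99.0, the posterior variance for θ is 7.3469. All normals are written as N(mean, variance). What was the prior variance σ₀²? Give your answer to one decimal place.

σ₀² = 40.0

For the Normal–Normal model with known σ², precisions add: τ_n = τ₀ + n/σ².
So 1/σ₀² = 1/7.3469 − 11/99.0 = 0.136112 − 0.111111 = 0.025001.
Hence σ₀² = 1/0.025001 ≈ 40.0.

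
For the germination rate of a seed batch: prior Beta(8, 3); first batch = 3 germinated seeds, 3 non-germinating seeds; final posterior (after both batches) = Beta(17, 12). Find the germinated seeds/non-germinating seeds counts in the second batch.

Because Beta–binomial updating is additive in the counts, the combined data contributed (α_post−α_prior, β_post−β_prior) successes and failures.
Total across both batches: 17−8=9 germinated seeds, 12−3=9 non-germinating seeds.
Subtract the first batch: 9−3=6 germinated seeds and 9−3=6 non-germinating seeds.

6 germinated seeds and 6 non-germinating seeds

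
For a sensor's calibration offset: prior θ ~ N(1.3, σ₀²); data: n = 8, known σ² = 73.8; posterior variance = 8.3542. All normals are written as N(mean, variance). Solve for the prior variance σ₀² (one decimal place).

σ₀² = 88.5

Posterior precision equals prior precision plus data precision: 1/σ_n² = 1/σ₀² + n/σ².
So 1/σ₀² = 1/8.3542 − 8/73.8 = 0.119700 − 0.108401 = 0.011299.
Hence σ₀² = 1/0.011299 ≈ 88.5.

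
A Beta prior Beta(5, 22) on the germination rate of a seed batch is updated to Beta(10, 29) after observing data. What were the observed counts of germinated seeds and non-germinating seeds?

5 germinated seeds and 7 non-germinating seeds

Under Beta–binomial conjugacy the posterior parameters are (α+s, β+f).
So s = 10 − 5 = 5 and f = 29 − 22 = 7.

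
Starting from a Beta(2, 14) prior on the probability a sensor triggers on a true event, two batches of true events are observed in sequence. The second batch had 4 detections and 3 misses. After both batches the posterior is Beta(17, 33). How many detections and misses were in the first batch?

11 detections and 16 misses

Because Beta–binomial updating is additive in the counts, the combined data contributed (α_post−α_prior, β_post−β_prior) successes and failures.
Total across both batches: 17−2=15 detections, 33−14=19 misses.
Subtract the second batch: 15−4=11 detections and 19−3=16 misses.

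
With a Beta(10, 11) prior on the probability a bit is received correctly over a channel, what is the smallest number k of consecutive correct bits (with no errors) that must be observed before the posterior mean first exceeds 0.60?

After k correct bits and 0 errors the posterior is Beta(10+k, 11), with mean (10+k)/(10+11+k).
Set (10+k)/(21+k) > 0.60 and solve: k > (0.60·21 − 10)/(1 − 0.60) = 6.500.
The smallest integer exceeding 6.500 is 7, and checking k=7: (17)/(28) = 0.6071 > 0.60.

k = 7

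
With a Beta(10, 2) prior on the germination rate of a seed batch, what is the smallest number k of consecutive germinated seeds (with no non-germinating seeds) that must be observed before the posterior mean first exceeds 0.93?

k = 17

After k germinated seeds and 0 non-germinating seeds the posterior is Beta(10+k, 2), with mean (10+k)/(10+2+k).
Set (10+k)/(12+k) > 0.93 and solve: k > (0.93·12 − 10)/(1 − 0.93) = 16.571.
The smallest integer exceeding 16.571 is 17, and checking k=17: (27)/(29) = 0.9310 > 0.93.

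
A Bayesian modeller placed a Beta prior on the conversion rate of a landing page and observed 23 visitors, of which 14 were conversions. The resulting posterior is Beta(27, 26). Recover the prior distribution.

A Beta(α, β) prior with s successes and f failures in binomial data gives a Beta(α+s, β+f) posterior.
Subtract the data counts: 27−14=13, 26−9=17.

Beta(13, 17)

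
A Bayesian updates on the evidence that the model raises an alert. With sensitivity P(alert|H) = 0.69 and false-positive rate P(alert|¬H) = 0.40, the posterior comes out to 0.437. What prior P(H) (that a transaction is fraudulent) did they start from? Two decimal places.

P(H) = 0.31

Bayes' rule in odds form gives O(H|E) = O(H)·[P(E|H)/P(E|¬H)], hence O(H) = O(H|E)/LR.
Posterior odds = 0.437/(1−0.437) = 0.7762. LR = 0.69/0.40 = 1.7250.
Prior odds = 0.7762/1.7250 = 0.4500, so P(H) = 0.4500/(1+0.4500) ≈ 0.31.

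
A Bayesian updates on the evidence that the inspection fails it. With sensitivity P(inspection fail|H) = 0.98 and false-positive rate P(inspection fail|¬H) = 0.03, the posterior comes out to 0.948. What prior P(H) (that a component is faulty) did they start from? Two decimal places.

P(H) = 0.36

Bayes' rule in odds form gives O(H|E) = O(H)·[P(E|H)/P(E|¬H)], hence O(H) = O(H|E)/LR.
Posterior odds = 0.948/(1−0.948) = 18.2308. LR = 0.98/0.03 = 32.6667.
Prior odds = 18.2308/32.6667 = 0.5581, so P(H) = 0.5581/(1+0.5581) ≈ 0.36.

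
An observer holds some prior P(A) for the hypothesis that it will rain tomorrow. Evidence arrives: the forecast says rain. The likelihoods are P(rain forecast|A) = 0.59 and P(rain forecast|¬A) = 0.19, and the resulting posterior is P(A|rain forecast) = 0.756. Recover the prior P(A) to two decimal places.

Bayes' rule in odds form gives O(A|E) = O(A)·[P(E|A)/P(E|¬A)], hence O(A) = O(A|E)/LR.
Posterior odds = 0.756/(1−0.756) = 3.0984. LR = 0.59/0.19 = 3.1053.
Prior odds = 3.0984/3.1053 = 0.9978, so P(A) = 0.9978/(1+0.9978) ≈ 0.50.

P(A) = 0.50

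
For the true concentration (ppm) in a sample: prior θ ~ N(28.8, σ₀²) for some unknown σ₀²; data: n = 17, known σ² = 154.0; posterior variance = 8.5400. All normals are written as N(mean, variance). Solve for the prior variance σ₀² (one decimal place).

σ₀² = 149.1

For the Normal–Normal model with known σ², precisions add: τ_n = τ₀ + n/σ².
So 1/σ₀² = 1/8.5400 − 17/154.0 = 0.117096 − 0.110390 = 0.006706.
Hence σ₀² = 1/0.006706 ≈ 149.1.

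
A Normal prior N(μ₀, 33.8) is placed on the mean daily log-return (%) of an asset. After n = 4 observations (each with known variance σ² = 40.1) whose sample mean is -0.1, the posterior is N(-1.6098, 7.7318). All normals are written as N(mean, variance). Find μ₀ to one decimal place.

μ₀ = -6.7

The posterior mean is a precision-weighted average: μ_n = (τ₀μ₀ + τ_data·x̄)/(τ₀+τ_data), with τ₀=1/σ₀² and τ_data=n/σ².
Here τ₀ = 1/33.8 = 0.029586 and τ_data = 4/40.1 = 0.099751, so τ_n = 0.129337.
Rearranging for μ₀: μ₀ = (μ_n·τ_n − τ_data·x̄)/τ₀ = (-1.6098·0.129337 − 0.099751·-0.1) / 0.029586 = -0.198232/0.029586 ≈ -6.7.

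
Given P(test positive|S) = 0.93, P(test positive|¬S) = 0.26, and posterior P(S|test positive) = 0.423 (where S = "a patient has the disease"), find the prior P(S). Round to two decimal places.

P(S) = 0.17

Bayes' rule in odds form gives O(S|E) = O(S)·[P(E|S)/P(E|¬S)], hence O(S) = O(S|E)/LR.
Posterior odds = 0.423/(1−0.423) = 0.7331. LR = 0.93/0.26 = 3.5769.
Prior odds = 0.7331/3.5769 = 0.2050, so P(S) = 0.2050/(1+0.2050) ≈ 0.17.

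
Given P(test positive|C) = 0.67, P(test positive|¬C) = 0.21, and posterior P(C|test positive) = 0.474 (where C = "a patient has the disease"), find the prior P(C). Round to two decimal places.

P(C) = 0.22

In odds form, posterior odds = prior odds × likelihood ratio, so prior odds = posterior odds ÷ LR.
Posterior odds = 0.474/(1−0.474) = 0.9011. LR = 0.67/0.21 = 3.1905.
Prior odds = 0.9011/3.1905 = 0.2824, so P(C) = 0.2824/(1+0.2824) ≈ 0.22.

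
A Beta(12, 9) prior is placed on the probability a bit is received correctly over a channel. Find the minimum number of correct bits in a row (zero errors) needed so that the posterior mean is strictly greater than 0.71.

k = 11

After k correct bits and 0 errors the posterior is Beta(12+k, 9), with mean (12+k)/(12+9+k).
Set (12+k)/(21+k) > 0.71 and solve: k > (0.71·21 − 12)/(1 − 0.71) = 10.034.
The smallest integer exceeding 10.034 is 11.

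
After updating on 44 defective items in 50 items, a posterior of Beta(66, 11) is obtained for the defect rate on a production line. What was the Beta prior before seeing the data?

Beta is conjugate to the binomial likelihood: posterior = Beta(a+s, b+f).
So a = 66 − 44 = 22 and b = 11 − 6 = 5.

Beta(22, 5)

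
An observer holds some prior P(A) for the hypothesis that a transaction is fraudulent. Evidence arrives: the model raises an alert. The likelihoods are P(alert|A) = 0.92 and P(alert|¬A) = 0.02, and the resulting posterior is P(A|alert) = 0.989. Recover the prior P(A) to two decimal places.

P(A) = 0.66

In odds form, posterior odds = prior odds × likelihood ratio, so prior odds = posterior odds ÷ LR.
Posterior odds = 0.989/(1−0.989) = 89.9091. LR = 0.92/0.02 = 46.0000.
Prior odds = 89.9091/46.0000 = 1.9545, so P(A) = 1.9545/(1+1.9545) ≈ 0.66.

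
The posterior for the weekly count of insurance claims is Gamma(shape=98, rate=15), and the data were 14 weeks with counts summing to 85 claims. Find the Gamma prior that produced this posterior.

A Gamma(α, β) prior (rate parametrization) on a Poisson rate with n observations summing to S gives posterior Gamma(α+S, β+n).
So α = 98 − 85 = 13 and β = 15 − 14 = 1.

Gamma(shape=13, rate=1)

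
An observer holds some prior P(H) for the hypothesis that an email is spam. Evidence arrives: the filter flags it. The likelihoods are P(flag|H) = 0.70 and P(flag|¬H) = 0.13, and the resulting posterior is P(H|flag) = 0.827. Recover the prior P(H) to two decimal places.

P(H) = 0.47

Bayes' rule in odds form gives O(H|E) = O(H)·[P(E|H)/P(E|¬H)], hence O(H) = O(H|E)/LR.
Posterior odds = 0.827/(1−0.827) = 4.7803. LR = 0.70/0.13 = 5.3846.
Prior odds = 4.7803/5.3846 = 0.8878, so P(H) = 0.8878/(1+0.8878) ≈ 0.47.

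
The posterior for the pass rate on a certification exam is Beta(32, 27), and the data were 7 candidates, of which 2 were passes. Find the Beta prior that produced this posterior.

Beta is conjugate to the binomial likelihood: posterior = Beta(a+s, b+f).
So a = 32 − 2 = 30 and b = 27 − 5 = 22.

Beta(30, 22)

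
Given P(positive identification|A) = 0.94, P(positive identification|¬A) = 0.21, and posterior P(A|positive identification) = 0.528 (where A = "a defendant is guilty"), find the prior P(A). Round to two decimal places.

In odds form, posterior odds = prior odds × likelihood ratio, so prior odds = posterior odds ÷ LR.
Posterior odds = 0.528/(1−0.528) = 1.1186. LR = 0.94/0.21 = 4.4762.
Prior odds = 1.1186/4.4762 = 0.2499, so P(A) = 0.2499/(1+0.2499) ≈ 0.20.

P(A) = 0.20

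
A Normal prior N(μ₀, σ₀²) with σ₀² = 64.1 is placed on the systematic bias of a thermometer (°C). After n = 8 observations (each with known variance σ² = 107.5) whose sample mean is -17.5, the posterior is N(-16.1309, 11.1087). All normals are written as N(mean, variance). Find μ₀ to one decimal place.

With known observation variance, the Normal–Normal posterior has precision τ_n = τ₀ + n/σ² and mean μ_n = (τ₀μ₀ + (n/σ²)x̄)/τ_n.
Here τ₀ = 1/64.1 = 0.015601 and τ_data = 8/107.5 = 0.074419, so τ_n = 0.090020.
Rearranging for μ₀: μ₀ = (μ_n·τ_n − τ_data·x̄)/τ₀ = (-16.1309·0.090020 − 0.074419·-17.5) / 0.015601 = -0.149771/0.015601 ≈ -9.6.

μ₀ = -9.6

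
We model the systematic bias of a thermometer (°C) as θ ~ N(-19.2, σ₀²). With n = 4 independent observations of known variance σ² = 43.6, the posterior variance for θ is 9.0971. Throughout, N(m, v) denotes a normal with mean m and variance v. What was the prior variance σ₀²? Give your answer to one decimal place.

σ₀² = 55.0

For the Normal–Normal model with known σ², precisions add: τ_n = τ₀ + n/σ².
So 1/σ₀² = 1/9.0971 − 4/43.6 = 0.109925 − 0.091743 = 0.018182.
Hence σ₀² = 1/0.018182 ≈ 55.0.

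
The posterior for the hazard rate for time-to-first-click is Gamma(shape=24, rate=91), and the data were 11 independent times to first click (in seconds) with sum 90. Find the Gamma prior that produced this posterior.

Gamma(shape=13, rate=1)

Gamma–exponential conjugacy: posterior shape = α + n, posterior rate = β + Σtᵢ.
So α = 24 − 11 = 13 and β = 91 − 90 = 1.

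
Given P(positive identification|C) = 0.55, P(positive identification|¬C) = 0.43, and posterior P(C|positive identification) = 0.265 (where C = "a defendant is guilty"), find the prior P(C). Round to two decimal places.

P(C) = 0.22

Bayes' rule in odds form gives O(C|E) = O(C)·[P(E|C)/P(E|¬C)], hence O(C) = O(C|E)/LR.
Posterior odds = 0.265/(1−0.265) = 0.3605. LR = 0.55/0.43 = 1.2791.
Prior odds = 0.3605/1.2791 = 0.2818, so P(C) = 0.2818/(1+0.2818) ≈ 0.22.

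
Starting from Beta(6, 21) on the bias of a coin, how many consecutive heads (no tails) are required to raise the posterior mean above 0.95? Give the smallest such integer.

k = 394

After k heads and 0 tails the posterior is Beta(6+k, 21), with mean (6+k)/(6+21+k).
Set (6+k)/(27+k) > 0.95 and solve: k > (0.95·27 − 6)/(1 − 0.95) = 393.000.
The smallest integer exceeding 393.000 is 394.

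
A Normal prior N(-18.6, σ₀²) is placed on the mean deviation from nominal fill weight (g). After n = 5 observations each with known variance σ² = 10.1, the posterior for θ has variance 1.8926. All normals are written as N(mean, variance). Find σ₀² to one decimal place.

σ₀² = 30.0

Posterior precision equals prior precision plus data precision: 1/σ_n² = 1/σ₀² + n/σ².
So 1/σ₀² = 1/1.8926 − 5/10.1 = 0.528374 − 0.495050 = 0.033324.
Hence σ₀² = 1/0.033324 ≈ 30.0.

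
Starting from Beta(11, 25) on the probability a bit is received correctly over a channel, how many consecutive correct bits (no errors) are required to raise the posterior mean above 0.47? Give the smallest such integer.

k = 12

After k correct bits and 0 errors the posterior is Beta(11+k, 25), with mean (11+k)/(11+25+k).
Set (11+k)/(36+k) > 0.47 and solve: k > (0.47·36 − 11)/(1 − 0.47) = 11.170.
The smallest integer exceeding 11.170 is 12, and checking k=12: (23)/(48) = 0.4792 > 0.47.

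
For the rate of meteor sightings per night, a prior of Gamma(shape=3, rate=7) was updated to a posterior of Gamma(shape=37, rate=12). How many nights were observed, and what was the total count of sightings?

n = 5 nights with total 34 sightings

Gamma–Poisson conjugacy: posterior shape = α + Σxᵢ, posterior rate = β + n.
Matching: Σxᵢ = 37 − 3 = 34 and n = 12 − 7 = 5.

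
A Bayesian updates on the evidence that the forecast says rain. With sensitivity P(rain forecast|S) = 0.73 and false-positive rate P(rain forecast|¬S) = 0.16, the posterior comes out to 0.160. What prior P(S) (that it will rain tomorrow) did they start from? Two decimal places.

Bayes' rule in odds form gives O(S|E) = O(S)·[P(E|S)/P(E|¬S)], hence O(S) = O(S|E)/LR.
Posterior odds = 0.160/(1−0.160) = 0.1905. LR = 0.73/0.16 = 4.5625.
Prior odds = 0.1905/4.5625 = 0.0418, so P(S) = 0.0418/(1+0.0418) ≈ 0.04.

P(S) = 0.04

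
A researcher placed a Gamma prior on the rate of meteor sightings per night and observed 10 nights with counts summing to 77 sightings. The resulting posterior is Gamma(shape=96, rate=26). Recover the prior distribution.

Gamma(shape=19, rate=16)

Gamma–Poisson conjugacy: posterior shape = α + Σxᵢ, posterior rate = β + n.
So α = 96 − 77 = 19 and β = 26 − 10 = 16.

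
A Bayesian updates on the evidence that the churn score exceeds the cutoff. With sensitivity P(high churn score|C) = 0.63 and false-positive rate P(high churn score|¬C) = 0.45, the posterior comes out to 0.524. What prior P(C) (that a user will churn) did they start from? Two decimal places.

P(C) = 0.44

In odds form, posterior odds = prior odds × likelihood ratio, so prior odds = posterior odds ÷ LR.
Posterior odds = 0.524/(1−0.524) = 1.1008. LR = 0.63/0.45 = 1.4000.
Prior odds = 1.1008/1.4000 = 0.7863, so P(C) = 0.7863/(1+0.7863) ≈ 0.44.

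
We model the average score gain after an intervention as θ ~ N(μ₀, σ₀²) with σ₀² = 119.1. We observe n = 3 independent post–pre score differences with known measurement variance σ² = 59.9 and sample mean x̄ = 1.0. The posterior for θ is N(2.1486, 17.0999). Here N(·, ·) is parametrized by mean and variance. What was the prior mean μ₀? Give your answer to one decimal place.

With known observation variance, the Normal–Normal posterior has precision τ_n = τ₀ + n/σ² and mean μ_n = (τ₀μ₀ + (n/σ²)x̄)/τ_n.
Here τ₀ = 1/119.1 = 0.008396 and τ_data = 3/59.9 = 0.050083, so τ_n = 0.058479.
Rearranging for μ₀: μ₀ = (μ_n·τ_n − τ_data·x̄)/τ₀ = (2.1486·0.058479 − 0.050083·1.0) / 0.008396 = 0.075565/0.008396 ≈ 9.0.

μ₀ = 9.0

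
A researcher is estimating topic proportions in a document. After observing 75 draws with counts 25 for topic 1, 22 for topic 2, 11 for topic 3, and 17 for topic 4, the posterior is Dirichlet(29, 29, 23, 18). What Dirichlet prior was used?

Dirichlet(4, 7, 12, 1)

For a Dirichlet(α) prior with multinomial counts c, the posterior is Dirichlet(α + c) componentwise.
Subtract each count from the matching posterior parameter: 29−25=4, 29−22=7, 23−11=12, 18−17=1.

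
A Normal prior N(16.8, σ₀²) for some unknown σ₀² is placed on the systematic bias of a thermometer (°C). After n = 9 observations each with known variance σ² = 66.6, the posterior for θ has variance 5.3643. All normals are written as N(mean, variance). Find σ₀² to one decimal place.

σ₀² = 19.5

Posterior precision equals prior precision plus data precision: 1/σ_n² = 1/σ₀² + n/σ².
So 1/σ₀² = 1/5.3643 − 9/66.6 = 0.186418 − 0.135135 = 0.051283.
Hence σ₀² = 1/0.051283 ≈ 19.5.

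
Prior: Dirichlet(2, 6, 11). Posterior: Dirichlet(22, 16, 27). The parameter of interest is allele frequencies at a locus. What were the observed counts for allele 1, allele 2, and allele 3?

counts (20, 10, 16)

For a Dirichlet(α) prior with multinomial counts c, the posterior is Dirichlet(α + c) componentwise.
Counts are posterior − prior componentwise: 22−2=20, 16−6=10, 27−11=16.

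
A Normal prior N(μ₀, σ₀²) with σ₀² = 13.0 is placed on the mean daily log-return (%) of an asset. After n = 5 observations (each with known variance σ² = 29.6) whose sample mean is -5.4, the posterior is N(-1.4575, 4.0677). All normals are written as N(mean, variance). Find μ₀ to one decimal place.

μ₀ = 7.2

With known observation variance, the Normal–Normal posterior has precision τ_n = τ₀ + n/σ² and mean μ_n = (τ₀μ₀ + (n/σ²)x̄)/τ_n.
Here τ₀ = 1/13.0 = 0.076923 and τ_data = 5/29.6 = 0.168919, so τ_n = 0.245842.
Rearranging for μ₀: μ₀ = (μ_n·τ_n − τ_data·x̄)/τ₀ = (-1.4575·0.245842 − 0.168919·-5.4) / 0.076923 = 0.553848/0.076923 ≈ 7.2.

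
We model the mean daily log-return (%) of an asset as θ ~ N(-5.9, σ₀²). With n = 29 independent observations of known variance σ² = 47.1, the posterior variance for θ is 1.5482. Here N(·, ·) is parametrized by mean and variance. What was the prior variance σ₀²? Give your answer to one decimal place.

For the Normal–Normal model with known σ², precisions add: τ_n = τ₀ + n/σ².
So 1/σ₀² = 1/1.5482 − 29/47.1 = 0.645911 − 0.615711 = 0.030200.
Hence σ₀² = 1/0.030200 ≈ 33.1.

σ₀² = 33.1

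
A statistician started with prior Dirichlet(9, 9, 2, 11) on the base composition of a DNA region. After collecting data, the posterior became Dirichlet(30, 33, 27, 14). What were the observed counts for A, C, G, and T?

For a Dirichlet(α) prior with multinomial counts c, the posterior is Dirichlet(α + c) componentwise.
Counts are posterior − prior componentwise: 30−9=21, 33−9=24, 27−2=25, 14−11=3.

counts (21, 24, 25, 3)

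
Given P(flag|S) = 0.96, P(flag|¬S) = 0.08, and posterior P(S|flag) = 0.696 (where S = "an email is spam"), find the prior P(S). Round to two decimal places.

Bayes' rule in odds form gives O(S|E) = O(S)·[P(E|S)/P(E|¬S)], hence O(S) = O(S|E)/LR.
Posterior odds = 0.696/(1−0.696) = 2.2895. LR = 0.96/0.08 = 12.0000.
Prior odds = 2.2895/12.0000 = 0.1908, so P(S) = 0.1908/(1+0.1908) ≈ 0.16.

P(S) = 0.16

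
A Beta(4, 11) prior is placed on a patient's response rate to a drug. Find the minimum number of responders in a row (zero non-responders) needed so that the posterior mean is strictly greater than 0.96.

k = 261

After k responders and 0 non-responders the posterior is Beta(4+k, 11), with mean (4+k)/(4+11+k).
Set (4+k)/(15+k) > 0.96 and solve: k > (0.96·15 − 4)/(1 − 0.96) = 260.000.
The smallest integer exceeding 260.000 is 261, and checking k=261: (265)/(276) = 0.9601 > 0.96.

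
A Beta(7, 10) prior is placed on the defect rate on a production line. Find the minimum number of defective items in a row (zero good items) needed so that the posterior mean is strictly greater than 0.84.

k = 46

After k defective items and 0 good items the posterior is Beta(7+k, 10), with mean (7+k)/(7+10+k).
Set (7+k)/(17+k) > 0.84 and solve: k > (0.84·17 − 7)/(1 − 0.84) = 45.500.
The smallest integer exceeding 45.500 is 46.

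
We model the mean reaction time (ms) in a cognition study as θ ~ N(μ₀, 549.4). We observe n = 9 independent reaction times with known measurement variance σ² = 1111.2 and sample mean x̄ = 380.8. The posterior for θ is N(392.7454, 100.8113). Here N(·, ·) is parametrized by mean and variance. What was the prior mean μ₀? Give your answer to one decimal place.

The posterior mean is a precision-weighted average: μ_n = (τ₀μ₀ + τ_data·x̄)/(τ₀+τ_data), with τ₀=1/σ₀² and τ_data=n/σ².
Here τ₀ = 1/549.4 = 0.001820 and τ_data = 9/1111.2 = 0.008099, so τ_n = 0.009919.
Rearranging for μ₀: μ₀ = (μ_n·τ_n − τ_data·x̄)/τ₀ = (392.7454·0.009919 − 0.008099·380.8) / 0.001820 = 0.811542/0.001820 ≈ 445.9.

μ₀ = 445.9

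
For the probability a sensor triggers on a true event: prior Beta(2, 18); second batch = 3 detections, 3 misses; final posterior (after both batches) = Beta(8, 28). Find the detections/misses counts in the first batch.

3 detections and 7 misses

Because Beta–binomial updating is additive in the counts, the combined data contributed (α_post−α_prior, β_post−β_prior) successes and failures.
Total across both batches: 8−2=6 detections, 28−18=10 misses.
Subtract the second batch: 6−3=3 detections and 10−3=7 misses.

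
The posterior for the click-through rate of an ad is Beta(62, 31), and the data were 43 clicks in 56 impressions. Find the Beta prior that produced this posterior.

Beta(19, 18)

Under Beta–binomial conjugacy the posterior parameters are (a+s, b+f).
So a = 62 − 43 = 19 and b = 31 − 13 = 18.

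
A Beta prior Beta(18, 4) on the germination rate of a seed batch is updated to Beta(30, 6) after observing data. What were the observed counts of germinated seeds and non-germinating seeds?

A Beta(a, b) prior with s successes and f failures in binomial data gives a Beta(a+s, b+f) posterior.
Match parameters: s=30−18=12, f=6−4=2.

12 germinated seeds and 2 non-germinating seeds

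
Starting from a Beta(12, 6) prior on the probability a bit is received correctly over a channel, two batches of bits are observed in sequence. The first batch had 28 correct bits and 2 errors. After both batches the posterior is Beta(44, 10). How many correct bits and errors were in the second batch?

4 correct bits and 2 errors

Because Beta–binomial updating is additive in the counts, the combined data contributed (α_post−α_prior, β_post−β_prior) successes and failures.
Total across both batches: 44−12=32 correct bits, 10−6=4 errors.
Subtract the first batch: 32−28=4 correct bits and 4−2=2 errors.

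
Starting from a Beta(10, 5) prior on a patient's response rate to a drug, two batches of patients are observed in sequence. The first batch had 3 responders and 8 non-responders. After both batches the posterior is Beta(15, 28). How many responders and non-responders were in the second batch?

Because Beta–binomial updating is additive in the counts, the combined data contributed (α_post−α_prior, β_post−β_prior) successes and failures.
Total across both batches: 15−10=5 responders, 28−5=23 non-responders.
Subtract the first batch: 5−3=2 responders and 23−8=15 non-responders.

2 responders and 15 non-responders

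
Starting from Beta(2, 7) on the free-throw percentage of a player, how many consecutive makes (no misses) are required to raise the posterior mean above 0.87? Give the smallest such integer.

k = 45

After k makes and 0 misses the posterior is Beta(2+k, 7), with mean (2+k)/(2+7+k).
Set (2+k)/(9+k) > 0.87 and solve: k > (0.87·9 − 2)/(1 − 0.87) = 44.846.
The smallest integer exceeding 44.846 is 45, and checking k=45: (47)/(54) = 0.8704 > 0.87.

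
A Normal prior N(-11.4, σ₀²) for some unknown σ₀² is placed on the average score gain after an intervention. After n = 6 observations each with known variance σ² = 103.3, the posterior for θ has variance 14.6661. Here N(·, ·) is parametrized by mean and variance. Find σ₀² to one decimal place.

σ₀² = 99.0

Posterior precision equals prior precision plus data precision: 1/σ_n² = 1/σ₀² + n/σ².
So 1/σ₀² = 1/14.6661 − 6/103.3 = 0.068184 − 0.058083 = 0.010101.
Hence σ₀² = 1/0.010101 ≈ 99.0.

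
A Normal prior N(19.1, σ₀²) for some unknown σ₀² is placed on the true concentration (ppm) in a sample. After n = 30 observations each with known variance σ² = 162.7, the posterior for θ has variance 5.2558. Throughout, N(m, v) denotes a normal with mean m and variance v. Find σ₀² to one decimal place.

σ₀² = 170.1

Posterior precision equals prior precision plus data precision: 1/σ_n² = 1/σ₀² + n/σ².
So 1/σ₀² = 1/5.2558 − 30/162.7 = 0.190266 − 0.184388 = 0.005878.
Hence σ₀² = 1/0.005878 ≈ 170.1.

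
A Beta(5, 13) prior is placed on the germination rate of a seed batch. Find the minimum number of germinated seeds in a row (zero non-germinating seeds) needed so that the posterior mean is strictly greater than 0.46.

k = 7

After k germinated seeds and 0 non-germinating seeds the posterior is Beta(5+k, 13), with mean (5+k)/(5+13+k).
Set (5+k)/(18+k) > 0.46 and solve: k > (0.46·18 − 5)/(1 − 0.46) = 6.074.
The smallest integer exceeding 6.074 is 7, and checking k=7: (12)/(25) = 0.4800 > 0.46.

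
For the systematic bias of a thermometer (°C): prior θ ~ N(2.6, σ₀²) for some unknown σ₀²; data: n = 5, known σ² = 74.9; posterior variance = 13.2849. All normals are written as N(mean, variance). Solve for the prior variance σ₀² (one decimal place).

For the Normal–Normal model with known σ², precisions add: τ_n = τ₀ + n/σ².
So 1/σ₀² = 1/13.2849 − 5/74.9 = 0.075273 − 0.066756 = 0.008517.
Hence σ₀² = 1/0.008517 ≈ 117.4.

σ₀² = 117.4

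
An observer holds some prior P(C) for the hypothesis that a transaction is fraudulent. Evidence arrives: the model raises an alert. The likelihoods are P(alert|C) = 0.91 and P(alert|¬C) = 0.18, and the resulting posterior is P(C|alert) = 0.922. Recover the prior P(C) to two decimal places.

P(C) = 0.70

In odds form, posterior odds = prior odds × likelihood ratio, so prior odds = posterior odds ÷ LR.
Posterior odds = 0.922/(1−0.922) = 11.8205. LR = 0.91/0.18 = 5.0556.
Prior odds = 11.8205/5.0556 = 2.3381, so P(C) = 2.3381/(1+2.3381) ≈ 0.70.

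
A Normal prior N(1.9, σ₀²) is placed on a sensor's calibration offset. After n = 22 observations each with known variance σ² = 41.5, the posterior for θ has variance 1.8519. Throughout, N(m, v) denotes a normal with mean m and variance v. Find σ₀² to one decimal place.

Posterior precision equals prior precision plus data precision: 1/σ_n² = 1/σ₀² + n/σ².
So 1/σ₀² = 1/1.8519 − 22/41.5 = 0.539986 − 0.530120 = 0.009866.
Hence σ₀² = 1/0.009866 ≈ 101.4.

σ₀² = 101.4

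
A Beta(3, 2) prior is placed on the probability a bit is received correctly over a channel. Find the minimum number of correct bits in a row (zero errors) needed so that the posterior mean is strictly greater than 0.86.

k = 10

After k correct bits and 0 errors the posterior is Beta(3+k, 2), with mean (3+k)/(3+2+k).
Set (3+k)/(5+k) > 0.86 and solve: k > (0.86·5 − 3)/(1 − 0.86) = 9.286.
The smallest integer exceeding 9.286 is 10.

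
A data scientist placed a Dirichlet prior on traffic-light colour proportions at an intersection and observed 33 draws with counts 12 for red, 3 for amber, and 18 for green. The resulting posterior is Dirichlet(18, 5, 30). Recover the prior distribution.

Dirichlet(6, 2, 12)

For a Dirichlet(α) prior with multinomial counts c, the posterior is Dirichlet(α + c) componentwise.
Subtract each count from the matching posterior parameter: 18−12=6, 5−3=2, 30−18=12.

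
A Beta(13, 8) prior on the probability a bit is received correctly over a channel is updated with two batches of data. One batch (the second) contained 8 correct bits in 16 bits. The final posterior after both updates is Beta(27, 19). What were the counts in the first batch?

Because Beta–binomial updating is additive in the counts, the combined data contributed (α_post−α_prior, β_post−β_prior) successes and failures.
Total across both batches: 27−13=14 correct bits, 19−8=11 errors.
Subtract the second batch: 14−8=6 correct bits and 11−8=3 errors.

6 correct bits and 3 errors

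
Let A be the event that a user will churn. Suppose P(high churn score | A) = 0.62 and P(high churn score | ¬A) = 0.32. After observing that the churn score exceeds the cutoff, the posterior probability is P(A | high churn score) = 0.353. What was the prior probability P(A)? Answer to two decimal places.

P(A) = 0.22

In odds form, posterior odds = prior odds × likelihood ratio, so prior odds = posterior odds ÷ LR.
Posterior odds = 0.353/(1−0.353) = 0.5456. LR = 0.62/0.32 = 1.9375.
Prior odds = 0.5456/1.9375 = 0.2816, so P(A) = 0.2816/(1+0.2816) ≈ 0.22.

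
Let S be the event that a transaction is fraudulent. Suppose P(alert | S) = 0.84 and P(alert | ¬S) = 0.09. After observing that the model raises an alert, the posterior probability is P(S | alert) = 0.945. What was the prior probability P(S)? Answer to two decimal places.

P(S) = 0.65

In odds form, posterior odds = prior odds × likelihood ratio, so prior odds = posterior odds ÷ LR.
Posterior odds = 0.945/(1−0.945) = 17.1818. LR = 0.84/0.09 = 9.3333.
Prior odds = 17.1818/9.3333 = 1.8409, so P(S) = 1.8409/(1+1.8409) ≈ 0.65.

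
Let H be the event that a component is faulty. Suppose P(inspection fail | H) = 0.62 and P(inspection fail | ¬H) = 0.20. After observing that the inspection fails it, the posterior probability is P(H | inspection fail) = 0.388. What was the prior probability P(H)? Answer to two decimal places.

In odds form, posterior odds = prior odds × likelihood ratio, so prior odds = posterior odds ÷ LR.
Posterior odds = 0.388/(1−0.388) = 0.6340. LR = 0.62/0.20 = 3.1000.
Prior odds = 0.6340/3.1000 = 0.2045, so P(H) = 0.2045/(1+0.2045) ≈ 0.17.

P(H) = 0.17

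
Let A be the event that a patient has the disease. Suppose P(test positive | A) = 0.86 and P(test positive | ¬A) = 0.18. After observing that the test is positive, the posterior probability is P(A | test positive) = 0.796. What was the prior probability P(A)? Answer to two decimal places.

Bayes' rule in odds form gives O(A|E) = O(A)·[P(E|A)/P(E|¬A)], hence O(A) = O(A|E)/LR.
Posterior odds = 0.796/(1−0.796) = 3.9020. LR = 0.86/0.18 = 4.7778.
Prior odds = 3.9020/4.7778 = 0.8167, so P(A) = 0.8167/(1+0.8167) ≈ 0.45.

P(A) = 0.45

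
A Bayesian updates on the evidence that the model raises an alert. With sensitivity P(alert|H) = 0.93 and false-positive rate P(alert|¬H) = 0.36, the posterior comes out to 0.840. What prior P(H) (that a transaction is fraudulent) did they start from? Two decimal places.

P(H) = 0.67

Bayes' rule in odds form gives O(H|E) = O(H)·[P(E|H)/P(E|¬H)], hence O(H) = O(H|E)/LR.
Posterior odds = 0.840/(1−0.840) = 5.2500. LR = 0.93/0.36 = 2.5833.
Prior odds = 5.2500/2.5833 = 2.0323, so P(H) = 2.0323/(1+2.0323) ≈ 0.67.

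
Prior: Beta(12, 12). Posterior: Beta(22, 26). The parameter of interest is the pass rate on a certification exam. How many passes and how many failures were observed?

A Beta(a, b) prior with s successes and f failures in binomial data gives a Beta(a+s, b+f) posterior.
So s = 22 − 12 = 10 and f = 26 − 12 = 14.

10 passes and 14 failures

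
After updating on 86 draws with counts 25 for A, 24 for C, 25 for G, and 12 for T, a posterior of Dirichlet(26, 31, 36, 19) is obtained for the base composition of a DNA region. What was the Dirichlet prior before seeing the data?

For a Dirichlet(α) prior with multinomial counts c, the posterior is Dirichlet(α + c) componentwise.
Subtract each count from the matching posterior parameter: 26−25=1, 31−24=7, 36−25=11, 19−12=7.

Dirichlet(1, 7, 11, 7)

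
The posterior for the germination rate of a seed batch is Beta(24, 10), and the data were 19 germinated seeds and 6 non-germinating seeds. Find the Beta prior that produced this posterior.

Beta(5, 4)

Under Beta–binomial conjugacy the posterior parameters are (a+s, b+f).
Subtract the data counts: 24−19=5, 10−6=4.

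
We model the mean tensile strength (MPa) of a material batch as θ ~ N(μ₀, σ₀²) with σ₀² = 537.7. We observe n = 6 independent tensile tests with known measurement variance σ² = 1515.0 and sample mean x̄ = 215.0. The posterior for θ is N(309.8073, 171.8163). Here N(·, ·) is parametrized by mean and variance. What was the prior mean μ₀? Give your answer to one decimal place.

μ₀ = 511.7

With known observation variance, the Normal–Normal posterior has precision τ_n = τ₀ + n/σ² and mean μ_n = (τ₀μ₀ + (n/σ²)x̄)/τ_n.
Here τ₀ = 1/537.7 = 0.001860 and τ_data = 6/1515.0 = 0.003960, so τ_n = 0.005820.
Rearranging for μ₀: μ₀ = (μ_n·τ_n − τ_data·x̄)/τ₀ = (309.8073·0.005820 − 0.003960·215.0) / 0.001860 = 0.951678/0.001860 ≈ 511.7.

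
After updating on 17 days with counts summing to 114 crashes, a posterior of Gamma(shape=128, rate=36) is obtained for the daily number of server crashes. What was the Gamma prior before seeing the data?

Gamma–Poisson conjugacy: posterior shape = α + Σxᵢ, posterior rate = β + n.
So α = 128 − 114 = 14 and β = 36 − 17 = 19.

Gamma(shape=14, rate=19)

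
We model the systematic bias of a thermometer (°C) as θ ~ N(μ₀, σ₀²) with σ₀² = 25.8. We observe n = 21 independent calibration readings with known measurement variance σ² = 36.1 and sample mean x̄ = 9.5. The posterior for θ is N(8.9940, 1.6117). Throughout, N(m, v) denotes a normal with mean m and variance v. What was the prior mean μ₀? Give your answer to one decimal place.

With known observation variance, the Normal–Normal posterior has precision τ_n = τ₀ + n/σ² and mean μ_n = (τ₀μ₀ + (n/σ²)x̄)/τ_n.
Here τ₀ = 1/25.8 = 0.038760 and τ_data = 21/36.1 = 0.581717, so τ_n = 0.620477.
Rearranging for μ₀: μ₀ = (μ_n·τ_n − τ_data·x̄)/τ₀ = (8.9940·0.620477 − 0.581717·9.5) / 0.038760 = 0.054259/0.038760 ≈ 1.4.

μ₀ = 1.4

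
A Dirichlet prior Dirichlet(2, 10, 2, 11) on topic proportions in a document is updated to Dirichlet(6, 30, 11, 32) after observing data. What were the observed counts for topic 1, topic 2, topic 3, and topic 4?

For a Dirichlet(α) prior with multinomial counts c, the posterior is Dirichlet(α + c) componentwise.
Counts are posterior − prior componentwise: 6−2=4, 30−10=20, 11−2=9, 32−11=21.

counts (4, 20, 9, 21)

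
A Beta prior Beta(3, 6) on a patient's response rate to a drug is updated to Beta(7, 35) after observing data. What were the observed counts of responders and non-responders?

A Beta(a, b) prior with s successes and f failures in binomial data gives a Beta(a+s, b+f) posterior.
Match parameters: s=7−3=4, f=35−6=29.

4 responders and 29 non-responders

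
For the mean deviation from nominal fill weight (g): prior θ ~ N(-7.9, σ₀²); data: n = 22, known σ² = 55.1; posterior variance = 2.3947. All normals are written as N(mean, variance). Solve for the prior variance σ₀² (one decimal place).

For the Normal–Normal model with known σ², precisions add: τ_n = τ₀ + n/σ².
So 1/σ₀² = 1/2.3947 − 22/55.1 = 0.417589 − 0.399274 = 0.018315.
Hence σ₀² = 1/0.018315 ≈ 54.6.

σ₀² = 54.6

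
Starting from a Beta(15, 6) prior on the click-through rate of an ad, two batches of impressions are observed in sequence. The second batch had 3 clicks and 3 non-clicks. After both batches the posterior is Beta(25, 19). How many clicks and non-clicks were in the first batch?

7 clicks and 10 non-clicks

Sequential conjugate updates are equivalent to a single update on the pooled data, so total successes = posterior α − prior α and total failures = posterior β − prior β.
Total across both batches: 25−15=10 clicks, 19−6=13 non-clicks.
Subtract the second batch: 10−3=7 clicks and 13−3=10 non-clicks.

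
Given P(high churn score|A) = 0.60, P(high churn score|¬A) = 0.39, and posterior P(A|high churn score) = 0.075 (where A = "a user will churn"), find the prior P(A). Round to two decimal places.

Bayes' rule in odds form gives O(A|E) = O(A)·[P(E|A)/P(E|¬A)], hence O(A) = O(A|E)/LR.
Posterior odds = 0.075/(1−0.075) = 0.0811. LR = 0.60/0.39 = 1.5385.
Prior odds = 0.0811/1.5385 = 0.0527, so P(A) = 0.0527/(1+0.0527) ≈ 0.05.

P(A) = 0.05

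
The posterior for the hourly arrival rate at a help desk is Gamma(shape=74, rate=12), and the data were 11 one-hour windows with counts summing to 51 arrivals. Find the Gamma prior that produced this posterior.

Gamma(shape=23, rate=1)

Gamma–Poisson conjugacy: posterior shape = α + Σxᵢ, posterior rate = β + n.
So α = 74 − 51 = 23 and β = 12 − 11 = 1.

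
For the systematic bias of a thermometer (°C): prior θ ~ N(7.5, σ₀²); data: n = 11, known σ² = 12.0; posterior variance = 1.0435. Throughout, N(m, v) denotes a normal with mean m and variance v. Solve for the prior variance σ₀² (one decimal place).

σ₀² = 24.0

Posterior precision equals prior precision plus data precision: 1/σ_n² = 1/σ₀² + n/σ².
So 1/σ₀² = 1/1.0435 − 11/12.0 = 0.958313 − 0.916667 = 0.041646.
Hence σ₀² = 1/0.041646 ≈ 24.0.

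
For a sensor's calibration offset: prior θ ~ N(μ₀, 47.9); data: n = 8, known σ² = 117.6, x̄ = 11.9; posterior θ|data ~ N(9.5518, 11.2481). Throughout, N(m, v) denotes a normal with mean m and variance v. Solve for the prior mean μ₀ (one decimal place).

The posterior mean is a precision-weighted average: μ_n = (τ₀μ₀ + τ_data·x̄)/(τ₀+τ_data), with τ₀=1/σ₀² and τ_data=n/σ².
Here τ₀ = 1/47.9 = 0.020877 and τ_data = 8/117.6 = 0.068027, so τ_n = 0.088904.
Rearranging for μ₀: μ₀ = (μ_n·τ_n − τ_data·x̄)/τ₀ = (9.5518·0.088904 − 0.068027·11.9) / 0.020877 = 0.039672/0.020877 ≈ 1.9.

μ₀ = 1.9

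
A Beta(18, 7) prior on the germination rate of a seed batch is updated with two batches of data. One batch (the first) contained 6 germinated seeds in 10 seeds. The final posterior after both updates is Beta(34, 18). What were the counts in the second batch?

Sequential conjugate updates are equivalent to a single update on the pooled data, so total successes = posterior α − prior α and total failures = posterior β − prior β.
Total across both batches: 34−18=16 germinated seeds, 18−7=11 non-germinating seeds.
Subtract the first batch: 16−6=10 germinated seeds and 11−4=7 non-germinating seeds.

10 germinated seeds and 7 non-germinating seeds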